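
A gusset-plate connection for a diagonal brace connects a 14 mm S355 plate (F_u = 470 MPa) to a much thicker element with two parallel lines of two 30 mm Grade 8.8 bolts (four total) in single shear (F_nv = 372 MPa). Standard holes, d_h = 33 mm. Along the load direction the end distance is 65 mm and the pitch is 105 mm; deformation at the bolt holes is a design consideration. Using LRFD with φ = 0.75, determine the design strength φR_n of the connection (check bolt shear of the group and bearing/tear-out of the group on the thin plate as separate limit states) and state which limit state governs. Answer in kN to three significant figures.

Bolt shear: A_b = π·30²/4 = 706.9 mm²; R_n = 372 × 706.9 × 4 × 1 / 1000 = 1052 kN → 0.75 × 1052 = 789 kN.
Bearing (1.2 l_c t F_u ≤ 2.4 d t F_u): upper limit = 2.4·30·14·470 / 1000 = 473.8 kN.
  Edge l_c = 65 − 33/2 = 48.5 → r_n = 383 kN; interior l_c = 105 − 33 = 72 → r_n = 473.8 kN.
  R_n,bearing = 2·383 + 2·473.8 = 1713 kN → 0.75 × 1713 = 1290 kN.
Bolt shear governs: 789 kN.

789 kN (bolt shear governs)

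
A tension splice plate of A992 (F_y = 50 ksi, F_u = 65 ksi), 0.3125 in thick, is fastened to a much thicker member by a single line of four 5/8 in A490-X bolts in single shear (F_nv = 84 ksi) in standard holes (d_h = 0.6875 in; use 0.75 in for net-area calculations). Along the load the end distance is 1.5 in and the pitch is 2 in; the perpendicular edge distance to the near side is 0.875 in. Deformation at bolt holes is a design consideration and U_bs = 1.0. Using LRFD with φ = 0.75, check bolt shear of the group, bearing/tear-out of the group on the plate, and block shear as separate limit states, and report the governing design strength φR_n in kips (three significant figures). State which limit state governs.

Bolt shear: A_b = π·0.625²/4 = 0.3068 in²; R_n = 84 × 0.3068 × 4 × 1 = 103.1 kips → 0.75 × 103.1 = 77.3 kips.
Bearing: edge l_c = 1.156, r_n = 28.18 kips; interior l_c = 1.312, r_n = 30.47 kips; R_n = 28.18 + 3·30.47 = 119.6 kips → 89.7 kips.
Block shear: A_gv = 2.344, A_nv = 1.523, A_nt = 0.1562 in²; R_n = min(0.6F_uA_nv, 0.6F_yA_gv) + U_bs·F_u·A_nt = 69.57 kips → 52.2 kips.
Block shear governs: 52.2 kips.

52.2 kips (block shear governs)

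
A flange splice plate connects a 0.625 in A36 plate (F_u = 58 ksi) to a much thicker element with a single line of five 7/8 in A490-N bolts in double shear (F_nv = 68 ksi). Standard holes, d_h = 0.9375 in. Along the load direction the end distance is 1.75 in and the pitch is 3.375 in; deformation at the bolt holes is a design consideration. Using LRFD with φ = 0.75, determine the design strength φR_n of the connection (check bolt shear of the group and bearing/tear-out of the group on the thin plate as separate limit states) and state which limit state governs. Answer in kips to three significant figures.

Bolt shear: A_b = π·0.875²/4 = 0.6013 in²; R_n = 68 × 0.6013 × 5 × 2 = 408.9 kips → 0.75 × 408.9 = 307 kips.
Bearing (1.2 l_c t F_u ≤ 2.4 d t F_u): upper limit = 2.4·0.875·0.625·58 = 76.12 kips.
  Edge l_c = 1.75 − 0.9375/2 = 1.281 → r_n = 55.73 kips; interior l_c = 3.375 − 0.9375 = 2.438 → r_n = 76.12 kips.
  R_n,bearing = 1·55.73 + 4·76.12 = 360.2 kips → 0.75 × 360.2 = 270 kips.
Bearing governs: 270 kips.

270 kips (bearing governs)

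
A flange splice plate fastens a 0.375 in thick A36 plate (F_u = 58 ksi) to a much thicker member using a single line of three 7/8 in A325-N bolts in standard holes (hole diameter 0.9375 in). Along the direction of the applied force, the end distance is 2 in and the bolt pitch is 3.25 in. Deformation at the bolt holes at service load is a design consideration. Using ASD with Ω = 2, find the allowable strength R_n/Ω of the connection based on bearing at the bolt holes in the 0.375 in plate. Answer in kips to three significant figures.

Per bolt r_n = 1.2 l_c t F_u ≤ 2.4 d t F_u; upper limit = 2.4 × 0.875 × 0.375 × 58 = 45.68 kips.
Edge bolt: l_c = 2 − 0.9375/2 = 1.531 in → 1.2 × 1.531 × 0.375 × 58 = 39.97 → r_n = 39.97 kips.
Interior bolts: l_c = 3.25 − 0.9375 = 2.312 in → 1.2 × 2.312 × 0.375 × 58 = 60.36 → r_n = 45.68 kips.
R_n = 1 × 39.97 + 2 × 45.68 = 131.3 kips.
Allowable strength R_n/Ω = 131.3 / 2 = 65.7 kips.

65.7 kips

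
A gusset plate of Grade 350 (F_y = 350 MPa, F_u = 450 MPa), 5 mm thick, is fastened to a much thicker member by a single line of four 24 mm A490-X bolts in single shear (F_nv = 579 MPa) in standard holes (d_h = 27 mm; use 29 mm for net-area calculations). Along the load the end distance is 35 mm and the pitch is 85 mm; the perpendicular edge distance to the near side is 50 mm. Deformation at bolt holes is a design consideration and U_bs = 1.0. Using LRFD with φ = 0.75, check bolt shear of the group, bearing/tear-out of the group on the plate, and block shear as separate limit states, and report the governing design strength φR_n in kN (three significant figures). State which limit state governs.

Bolt shear: A_b = π·24²/4 = 452.4 mm²; R_n = 579 × 452.4 × 4 × 1 / 1000 = 1048 kN → 0.75 × 1048 = 786 kN.
Bearing: edge l_c = 21.5, r_n = 58.05 kN; interior l_c = 58, r_n = 129.6 kN; R_n = 58.05 + 3·129.6 = 446.8 kN → 335 kN.
Block shear: A_gv = 1450, A_nv = 942.5, A_nt = 177.5 mm²; R_n = min(0.6F_uA_nv, 0.6F_yA_gv) + U_bs·F_u·A_nt = 334.4 kN → 251 kN.
Block shear governs: 251 kN.

251 kN (block shear governs)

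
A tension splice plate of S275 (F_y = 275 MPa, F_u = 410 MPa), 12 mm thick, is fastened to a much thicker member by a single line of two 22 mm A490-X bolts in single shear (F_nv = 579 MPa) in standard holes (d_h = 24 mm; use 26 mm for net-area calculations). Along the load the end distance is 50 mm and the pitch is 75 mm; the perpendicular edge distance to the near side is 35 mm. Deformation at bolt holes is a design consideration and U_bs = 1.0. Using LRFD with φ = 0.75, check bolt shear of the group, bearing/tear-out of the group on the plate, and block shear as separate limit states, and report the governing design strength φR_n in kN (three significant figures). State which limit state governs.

Bolt shear: A_b = π·22²/4 = 380.1 mm²; R_n = 579 × 380.1 × 2 × 1 / 1000 = 440.2 kN → 0.75 × 440.2 = 330 kN.
Bearing: edge l_c = 38, r_n = 224.4 kN; interior l_c = 51, r_n = 259.8 kN; R_n = 224.4 + 1·259.8 = 484.1 kN → 363 kN.
Block shear: A_gv = 1500, A_nv = 1032, A_nt = 264 mm²; R_n = min(0.6F_uA_nv, 0.6F_yA_gv) + U_bs·F_u·A_nt = 355.7 kN → 267 kN.
Block shear governs: 267 kN.

267 kN (block shear governs)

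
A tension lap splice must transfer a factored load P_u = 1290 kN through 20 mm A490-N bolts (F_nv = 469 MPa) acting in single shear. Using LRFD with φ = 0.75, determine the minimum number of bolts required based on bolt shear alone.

A_b = π·20²/4 = 314.2 mm².
Per-bolt design strength φR_n = 0.75 × 469 × 314.2 × 1 / 1000 = 110.5 kN.
n ≥ 1290 / 110.5 = 11.67 → use 12 bolts.

12 bolts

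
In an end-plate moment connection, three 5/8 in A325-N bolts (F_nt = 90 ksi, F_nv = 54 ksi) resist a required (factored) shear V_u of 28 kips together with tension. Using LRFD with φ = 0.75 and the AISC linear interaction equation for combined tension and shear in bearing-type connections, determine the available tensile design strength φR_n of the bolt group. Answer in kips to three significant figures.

34.1 kips

A_b = π·0.625²/4 = 0.3068 in²; f_rv = 28 / (3 × 0.3068) = 30.42 ksi.
F'_nt = 1.3 F_nt − (F_nt / φF_nv) f_rv = 1.3·90 − (90/(0.75·54))·30.42 = 49.4 ksi, capped at F_nt → F'_nt = 49.4 ksi.
R_n = F'_nt · A_b · n = 49.4 × 0.3068 × 3 = 45.46 kips.
Design strength φR_n = 0.75 × 45.46 = 34.1 kips.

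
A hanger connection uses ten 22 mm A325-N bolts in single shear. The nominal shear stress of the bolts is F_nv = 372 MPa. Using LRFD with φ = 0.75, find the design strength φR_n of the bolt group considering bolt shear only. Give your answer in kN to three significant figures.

1060 kN

A_b = π × 22² / 4 = 380.1 mm².
R_n = F_nv · A_b · n · n_s = 372 × 380.1 × 10 × 1 / 1000 = 1414 kN.
Design strength φR_n = 0.75 × 1414 = 1060 kN.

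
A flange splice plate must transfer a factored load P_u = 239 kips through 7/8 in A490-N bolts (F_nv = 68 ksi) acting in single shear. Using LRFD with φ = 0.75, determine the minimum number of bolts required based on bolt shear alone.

8 bolts

A_b = π·0.875²/4 = 0.6013 in².
Per-bolt design strength φR_n = 0.75 × 68 × 0.6013 × 1 = 30.67 kips.
n ≥ 239 / 30.67 = 7.793 → use 8 bolts.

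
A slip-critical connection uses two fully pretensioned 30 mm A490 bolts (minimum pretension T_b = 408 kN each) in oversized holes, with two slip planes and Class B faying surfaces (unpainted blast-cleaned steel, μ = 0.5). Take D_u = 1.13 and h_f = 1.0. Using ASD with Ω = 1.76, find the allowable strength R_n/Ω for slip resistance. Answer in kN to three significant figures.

524 kN

R_n = μ · D_u · h_f · T_b · n_s · n_b = 0.5 × 1.13 × 1.0 × 408 × 2 × 2 = 922.1 kN.
Allowable strength R_n/Ω = 922.1 / 1.76 = 524 kN.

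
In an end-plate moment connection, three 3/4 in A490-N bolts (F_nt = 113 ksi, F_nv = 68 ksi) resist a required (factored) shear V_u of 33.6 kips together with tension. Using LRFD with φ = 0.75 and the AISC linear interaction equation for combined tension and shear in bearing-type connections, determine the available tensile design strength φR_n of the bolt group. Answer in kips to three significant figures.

A_b = π·0.75²/4 = 0.4418 in²; f_rv = 33.6 / (3 × 0.4418) = 25.35 ksi.
F'_nt = 1.3 F_nt − (F_nt / φF_nv) f_rv = 1.3·113 − (113/(0.75·68))·25.35 = 90.73 ksi, capped at F_nt → F'_nt = 90.73 ksi.
R_n = F'_nt · A_b · n = 90.73 × 0.4418 × 3 = 120.2 kips.
Design strength φR_n = 0.75 × 120.2 = 90.2 kips.

90.2 kips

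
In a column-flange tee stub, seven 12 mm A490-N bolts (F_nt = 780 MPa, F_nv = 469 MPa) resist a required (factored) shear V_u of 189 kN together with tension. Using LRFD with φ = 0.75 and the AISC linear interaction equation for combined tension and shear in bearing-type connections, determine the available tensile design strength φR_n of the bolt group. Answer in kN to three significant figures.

A_b = π·12²/4 = 113.1 mm²; f_rv = 189 × 1000 / (7 × 113.1) = 238.7 MPa.
F'_nt = 1.3 F_nt − (F_nt / φF_nv) f_rv = 1.3·780 − (780/(0.75·469))·238.7 = 484.6 MPa, capped at F_nt → F'_nt = 484.6 MPa.
R_n = F'_nt · A_b · n = 484.6 × 113.1 × 7 / 1000 = 383.7 kN.
Design strength φR_n = 0.75 × 383.7 = 288 kN.

288 kN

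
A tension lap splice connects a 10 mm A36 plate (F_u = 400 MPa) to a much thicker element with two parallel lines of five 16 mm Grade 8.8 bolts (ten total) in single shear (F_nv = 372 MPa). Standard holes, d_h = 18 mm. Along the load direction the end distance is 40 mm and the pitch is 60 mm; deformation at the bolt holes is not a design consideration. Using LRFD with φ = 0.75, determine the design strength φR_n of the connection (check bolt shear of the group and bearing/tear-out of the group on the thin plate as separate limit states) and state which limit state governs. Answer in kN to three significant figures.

Bolt shear: A_b = π·16²/4 = 201.1 mm²; R_n = 372 × 201.1 × 10 × 1 / 1000 = 748 kN → 0.75 × 748 = 561 kN.
Bearing (1.5 l_c t F_u ≤ 3.0 d t F_u): upper limit = 3.0·16·10·400 / 1000 = 192 kN.
  Edge l_c = 40 − 18/2 = 31 → r_n = 186 kN; interior l_c = 60 − 18 = 42 → r_n = 192 kN.
  R_n,bearing = 2·186 + 8·192 = 1908 kN → 0.75 × 1908 = 1430 kN.
Bolt shear governs: 561 kN.

561 kN (bolt shear governs)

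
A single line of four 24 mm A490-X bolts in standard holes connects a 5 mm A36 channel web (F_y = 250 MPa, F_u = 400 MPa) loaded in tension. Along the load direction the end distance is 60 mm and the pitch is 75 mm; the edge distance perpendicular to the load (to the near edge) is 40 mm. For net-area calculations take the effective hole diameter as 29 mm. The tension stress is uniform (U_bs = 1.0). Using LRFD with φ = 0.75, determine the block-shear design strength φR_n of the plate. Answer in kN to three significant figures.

199 kN

Shear plane L_v = 60 + 3·75 = 285 mm; A_gv = 285 × 5 = 1425 mm².
A_nv = (285 − 3.5·29) × 5 = 917.5 mm².
A_nt = (40 − 0.5·29) × 5 = 127.5 mm².
0.6 F_u A_nv = 220.2 kN; 0.6 F_y A_gv = 213.8 kN → shear yielding governs the shear term.
R_n = 213.8 + 1.0 × 400 × 127.5 / 1000 = 264.8 kN.
Design strength φR_n = 0.75 × 264.8 = 199 kN.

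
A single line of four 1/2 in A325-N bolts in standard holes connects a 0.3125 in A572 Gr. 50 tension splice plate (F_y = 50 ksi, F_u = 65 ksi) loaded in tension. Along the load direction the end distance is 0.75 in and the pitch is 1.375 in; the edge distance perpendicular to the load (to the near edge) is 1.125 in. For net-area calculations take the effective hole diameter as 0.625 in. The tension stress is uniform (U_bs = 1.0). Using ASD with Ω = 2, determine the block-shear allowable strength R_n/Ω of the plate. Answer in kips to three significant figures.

Shear plane L_v = 0.75 + 3·1.375 = 4.875 in; A_gv = 4.875 × 0.3125 = 1.523 in².
A_nv = (4.875 − 3.5·0.625) × 0.3125 = 0.8398 in².
A_nt = (1.125 − 0.5·0.625) × 0.3125 = 0.2539 in².
0.6 F_u A_nv = 32.75 kips; 0.6 F_y A_gv = 45.7 kips → shear rupture governs the shear term.
R_n = 32.75 + 1.0 × 65 × 0.2539 = 49.26 kips.
Allowable strength R_n/Ω = 49.26 / 2 = 24.6 kips.

24.6 kips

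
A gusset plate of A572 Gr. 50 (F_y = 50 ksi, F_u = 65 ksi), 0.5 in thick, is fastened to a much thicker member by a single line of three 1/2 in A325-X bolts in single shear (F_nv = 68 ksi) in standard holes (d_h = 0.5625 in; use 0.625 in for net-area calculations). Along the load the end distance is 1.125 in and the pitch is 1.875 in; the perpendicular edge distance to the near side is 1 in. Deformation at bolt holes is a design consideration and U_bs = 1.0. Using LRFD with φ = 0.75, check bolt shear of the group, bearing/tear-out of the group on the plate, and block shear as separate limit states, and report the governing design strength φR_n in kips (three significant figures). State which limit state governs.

30 kips (bolt shear governs)

Bolt shear: A_b = π·0.5²/4 = 0.1963 in²; R_n = 68 × 0.1963 × 3 × 1 = 40.06 kips → 0.75 × 40.06 = 30 kips.
Bearing: edge l_c = 0.8438, r_n = 32.91 kips; interior l_c = 1.312, r_n = 39 kips; R_n = 32.91 + 2·39 = 110.9 kips → 83.2 kips.
Block shear: A_gv = 2.438, A_nv = 1.656, A_nt = 0.3438 in²; R_n = min(0.6F_uA_nv, 0.6F_yA_gv) + U_bs·F_u·A_nt = 86.94 kips → 65.2 kips.
Bolt shear governs: 30 kips.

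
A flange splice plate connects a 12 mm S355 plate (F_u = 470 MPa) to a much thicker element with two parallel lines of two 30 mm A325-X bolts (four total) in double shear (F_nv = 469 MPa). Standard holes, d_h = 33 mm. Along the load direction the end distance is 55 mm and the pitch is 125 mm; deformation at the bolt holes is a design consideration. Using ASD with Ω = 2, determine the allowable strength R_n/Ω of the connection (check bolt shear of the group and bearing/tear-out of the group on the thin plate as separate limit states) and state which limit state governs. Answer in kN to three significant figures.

667 kN (bearing governs)

Bolt shear: A_b = π·30²/4 = 706.9 mm²; R_n = 469 × 706.9 × 4 × 2 / 1000 = 2652 kN → 2652 / 2 = 1330 kN.
Bearing (1.2 l_c t F_u ≤ 2.4 d t F_u): upper limit = 2.4·30·12·470 / 1000 = 406.1 kN.
  Edge l_c = 55 − 33/2 = 38.5 → r_n = 260.6 kN; interior l_c = 125 − 33 = 92 → r_n = 406.1 kN.
  R_n,bearing = 2·260.6 + 2·406.1 = 1333 kN → 1333 / 2 = 667 kN.
Bearing governs: 667 kN.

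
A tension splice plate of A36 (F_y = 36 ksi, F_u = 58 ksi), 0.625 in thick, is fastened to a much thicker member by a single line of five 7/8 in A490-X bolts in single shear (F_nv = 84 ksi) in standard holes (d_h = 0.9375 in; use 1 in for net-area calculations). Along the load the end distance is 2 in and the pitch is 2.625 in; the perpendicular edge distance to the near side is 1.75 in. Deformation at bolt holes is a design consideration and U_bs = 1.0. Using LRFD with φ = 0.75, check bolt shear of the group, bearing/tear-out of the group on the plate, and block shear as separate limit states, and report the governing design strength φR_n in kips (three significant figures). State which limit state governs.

Bolt shear: A_b = π·0.875²/4 = 0.6013 in²; R_n = 84 × 0.6013 × 5 × 1 = 252.6 kips → 0.75 × 252.6 = 189 kips.
Bearing: edge l_c = 1.531, r_n = 66.61 kips; interior l_c = 1.688, r_n = 73.41 kips; R_n = 66.61 + 4·73.41 = 360.2 kips → 270 kips.
Block shear: A_gv = 7.812, A_nv = 5, A_nt = 0.7812 in²; R_n = min(0.6F_uA_nv, 0.6F_yA_gv) + U_bs·F_u·A_nt = 214.1 kips → 161 kips.
Block shear governs: 161 kips.

161 kips (block shear governs)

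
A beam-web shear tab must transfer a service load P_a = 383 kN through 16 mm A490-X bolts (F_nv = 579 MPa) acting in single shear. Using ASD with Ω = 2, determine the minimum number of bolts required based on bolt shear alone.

7 bolts

A_b = π·16²/4 = 201.1 mm².
Per-bolt allowable strength R_n/Ω = 579 × 201.1 × 1 / 1000 / 2 = 58.21 kN.
n ≥ 383 / 58.21 = 6.58 → use 7 bolts.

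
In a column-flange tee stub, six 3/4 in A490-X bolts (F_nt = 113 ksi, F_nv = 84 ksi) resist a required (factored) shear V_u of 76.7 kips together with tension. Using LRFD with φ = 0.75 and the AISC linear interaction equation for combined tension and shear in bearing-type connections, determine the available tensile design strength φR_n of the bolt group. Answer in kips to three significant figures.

189 kips

A_b = π·0.75²/4 = 0.4418 in²; f_rv = 76.7 / (6 × 0.4418) = 28.94 ksi.
F'_nt = 1.3 F_nt − (F_nt / φF_nv) f_rv = 1.3·113 − (113/(0.75·84))·28.94 = 95 ksi, capped at F_nt → F'_nt = 95 ksi.
R_n = F'_nt · A_b · n = 95 × 0.4418 × 6 = 251.8 kips.
Design strength φR_n = 0.75 × 251.8 = 189 kips.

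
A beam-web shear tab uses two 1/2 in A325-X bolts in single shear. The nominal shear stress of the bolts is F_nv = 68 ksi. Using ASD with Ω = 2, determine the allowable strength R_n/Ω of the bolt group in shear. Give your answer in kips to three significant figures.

A_b = π × 0.5² / 4 = 0.1963 in².
R_n = F_nv · A_b · n · n_s = 68 × 0.1963 × 2 × 1 = 26.7 kips.
Allowable strength R_n/Ω = 26.7 / 2 = 13.4 kips.

13.4 kips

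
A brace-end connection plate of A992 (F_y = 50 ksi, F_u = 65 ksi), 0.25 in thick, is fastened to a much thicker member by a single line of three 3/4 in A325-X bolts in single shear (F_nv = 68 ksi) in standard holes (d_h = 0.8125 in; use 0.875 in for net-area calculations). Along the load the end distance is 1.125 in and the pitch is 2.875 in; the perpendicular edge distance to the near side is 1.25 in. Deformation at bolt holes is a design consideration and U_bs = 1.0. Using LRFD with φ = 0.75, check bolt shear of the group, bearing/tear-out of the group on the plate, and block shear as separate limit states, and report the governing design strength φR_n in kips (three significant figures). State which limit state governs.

44.2 kips (block shear governs)

Bolt shear: A_b = π·0.75²/4 = 0.4418 in²; R_n = 68 × 0.4418 × 3 × 1 = 90.12 kips → 0.75 × 90.12 = 67.6 kips.
Bearing: edge l_c = 0.7188, r_n = 14.02 kips; interior l_c = 2.062, r_n = 29.25 kips; R_n = 14.02 + 2·29.25 = 72.52 kips → 54.4 kips.
Block shear: A_gv = 1.719, A_nv = 1.172, A_nt = 0.2031 in²; R_n = min(0.6F_uA_nv, 0.6F_yA_gv) + U_bs·F_u·A_nt = 58.91 kips → 44.2 kips.
Block shear governs: 44.2 kips.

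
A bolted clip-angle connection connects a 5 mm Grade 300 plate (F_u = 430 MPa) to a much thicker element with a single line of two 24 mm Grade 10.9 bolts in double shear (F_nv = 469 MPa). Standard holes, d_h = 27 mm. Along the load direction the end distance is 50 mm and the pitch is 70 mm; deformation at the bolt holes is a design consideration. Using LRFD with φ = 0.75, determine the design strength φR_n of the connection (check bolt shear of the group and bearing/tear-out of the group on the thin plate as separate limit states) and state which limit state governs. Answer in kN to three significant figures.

154 kN (bearing governs)

Bolt shear: A_b = π·24²/4 = 452.4 mm²; R_n = 469 × 452.4 × 2 × 2 / 1000 = 848.7 kN → 0.75 × 848.7 = 637 kN.
Bearing (1.2 l_c t F_u ≤ 2.4 d t F_u): upper limit = 2.4·24·5·430 / 1000 = 123.8 kN.
  Edge l_c = 50 − 27/2 = 36.5 → r_n = 94.17 kN; interior l_c = 70 − 27 = 43 → r_n = 110.9 kN.
  R_n,bearing = 1·94.17 + 1·110.9 = 205.1 kN → 0.75 × 205.1 = 154 kN.
Bearing governs: 154 kN.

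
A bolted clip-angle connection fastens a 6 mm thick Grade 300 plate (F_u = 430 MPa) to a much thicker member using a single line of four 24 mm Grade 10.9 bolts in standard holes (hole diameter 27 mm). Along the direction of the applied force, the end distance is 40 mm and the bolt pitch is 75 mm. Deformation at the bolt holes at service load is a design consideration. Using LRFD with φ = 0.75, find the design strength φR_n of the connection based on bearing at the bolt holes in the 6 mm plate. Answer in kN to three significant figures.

396 kN

Per bolt r_n = 1.2 l_c t F_u ≤ 2.4 d t F_u; upper limit = 2.4 × 24 × 6 × 430 / 1000 = 148.6 kN.
Edge bolt: l_c = 40 − 27/2 = 26.5 mm → 1.2 × 26.5 × 6 × 430 / 1000 = 82.04 → r_n = 82.04 kN.
Interior bolts: l_c = 75 − 27 = 48 mm → 1.2 × 48 × 6 × 430 / 1000 = 148.6 → r_n = 148.6 kN.
R_n = 1 × 82.04 + 3 × 148.6 = 527.9 kN.
Design strength φR_n = 0.75 × 527.9 = 396 kN.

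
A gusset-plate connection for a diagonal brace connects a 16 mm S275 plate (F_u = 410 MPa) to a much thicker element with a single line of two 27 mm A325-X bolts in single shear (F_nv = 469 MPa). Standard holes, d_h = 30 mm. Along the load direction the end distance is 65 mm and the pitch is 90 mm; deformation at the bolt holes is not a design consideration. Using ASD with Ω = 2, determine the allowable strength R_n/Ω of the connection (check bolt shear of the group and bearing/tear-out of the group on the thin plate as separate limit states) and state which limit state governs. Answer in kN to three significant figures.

269 kN (bolt shear governs)

Bolt shear: A_b = π·27²/4 = 572.6 mm²; R_n = 469 × 572.6 × 2 × 1 / 1000 = 537.1 kN → 537.1 / 2 = 269 kN.
Bearing (1.5 l_c t F_u ≤ 3.0 d t F_u): upper limit = 3.0·27·16·410 / 1000 = 531.4 kN.
  Edge l_c = 65 − 30/2 = 50 → r_n = 492 kN; interior l_c = 90 − 30 = 60 → r_n = 531.4 kN.
  R_n,bearing = 1·492 + 1·531.4 = 1023 kN → 1023 / 2 = 512 kN.
Bolt shear governs: 269 kN.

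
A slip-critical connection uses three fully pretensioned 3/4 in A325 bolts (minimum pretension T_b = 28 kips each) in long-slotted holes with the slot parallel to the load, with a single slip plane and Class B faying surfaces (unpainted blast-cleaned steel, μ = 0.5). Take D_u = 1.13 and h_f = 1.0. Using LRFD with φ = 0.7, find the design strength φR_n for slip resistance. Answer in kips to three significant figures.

R_n = μ · D_u · h_f · T_b · n_s · n_b = 0.5 × 1.13 × 1.0 × 28 × 1 × 3 = 47.46 kips.
Design strength φR_n = 0.7 × 47.46 = 33.2 kips.

33.2 kips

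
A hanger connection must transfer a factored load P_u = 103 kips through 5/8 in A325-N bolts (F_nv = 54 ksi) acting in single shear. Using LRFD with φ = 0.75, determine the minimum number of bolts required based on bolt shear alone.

9 bolts

A_b = π·0.625²/4 = 0.3068 in².
Per-bolt design strength φR_n = 0.75 × 54 × 0.3068 × 1 = 12.43 kips.
n ≥ 103 / 12.43 = 8.29 → use 9 bolts.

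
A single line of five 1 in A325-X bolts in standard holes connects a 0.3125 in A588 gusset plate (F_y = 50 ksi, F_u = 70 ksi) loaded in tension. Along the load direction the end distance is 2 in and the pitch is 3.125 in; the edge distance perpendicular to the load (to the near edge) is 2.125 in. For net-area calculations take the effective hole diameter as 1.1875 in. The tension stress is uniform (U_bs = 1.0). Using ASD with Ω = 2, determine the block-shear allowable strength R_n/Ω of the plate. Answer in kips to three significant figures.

76.8 kips

Shear plane L_v = 2 + 4·3.125 = 14.5 in; A_gv = 14.5 × 0.3125 = 4.531 in².
A_nv = (14.5 − 4.5·1.1875) × 0.3125 = 2.861 in².
A_nt = (2.125 − 0.5·1.1875) × 0.3125 = 0.4785 in².
0.6 F_u A_nv = 120.2 kips; 0.6 F_y A_gv = 135.9 kips → shear rupture governs the shear term.
R_n = 120.2 + 1.0 × 70 × 0.4785 = 153.7 kips.
Allowable strength R_n/Ω = 153.7 / 2 = 76.8 kips.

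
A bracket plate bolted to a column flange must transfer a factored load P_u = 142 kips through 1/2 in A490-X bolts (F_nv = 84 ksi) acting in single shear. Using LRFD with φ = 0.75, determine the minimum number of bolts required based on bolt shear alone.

A_b = π·0.5²/4 = 0.1963 in².
Per-bolt design strength φR_n = 0.75 × 84 × 0.1963 × 1 = 12.37 kips.
n ≥ 142 / 12.37 = 11.48 → use 12 bolts.

12 bolts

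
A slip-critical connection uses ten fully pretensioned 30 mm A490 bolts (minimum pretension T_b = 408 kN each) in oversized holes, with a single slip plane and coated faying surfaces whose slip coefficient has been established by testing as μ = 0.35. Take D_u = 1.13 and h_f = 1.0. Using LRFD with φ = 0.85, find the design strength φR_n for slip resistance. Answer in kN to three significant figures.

1370 kN

R_n = μ · D_u · h_f · T_b · n_s · n_b = 0.35 × 1.13 × 1.0 × 408 × 1 × 10 = 1614 kN.
Design strength φR_n = 0.85 × 1614 = 1370 kN.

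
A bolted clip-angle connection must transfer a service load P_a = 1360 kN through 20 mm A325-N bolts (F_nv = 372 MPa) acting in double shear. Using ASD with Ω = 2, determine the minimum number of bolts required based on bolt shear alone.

12 bolts

A_b = π·20²/4 = 314.2 mm².
Per-bolt allowable strength R_n/Ω = 372 × 314.2 × 2 / 1000 / 2 = 116.9 kN.
n ≥ 1360 / 116.9 = 11.64 → use 12 bolts.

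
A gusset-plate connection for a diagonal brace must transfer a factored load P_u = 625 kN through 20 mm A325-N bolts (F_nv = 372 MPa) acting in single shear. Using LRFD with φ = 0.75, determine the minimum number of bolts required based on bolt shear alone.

8 bolts

A_b = π·20²/4 = 314.2 mm².
Per-bolt design strength φR_n = 0.75 × 372 × 314.2 × 1 / 1000 = 87.65 kN.
n ≥ 625 / 87.65 = 7.131 → use 8 bolts.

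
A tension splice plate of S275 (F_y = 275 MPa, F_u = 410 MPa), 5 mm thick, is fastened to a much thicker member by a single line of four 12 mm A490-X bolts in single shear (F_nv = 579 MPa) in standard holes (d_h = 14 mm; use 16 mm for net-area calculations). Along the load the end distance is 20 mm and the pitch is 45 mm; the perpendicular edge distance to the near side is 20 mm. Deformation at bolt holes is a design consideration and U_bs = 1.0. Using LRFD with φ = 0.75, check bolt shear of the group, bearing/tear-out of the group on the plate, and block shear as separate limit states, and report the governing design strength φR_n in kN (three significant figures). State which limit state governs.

110 kN (block shear governs)

Bolt shear: A_b = π·12²/4 = 113.1 mm²; R_n = 579 × 113.1 × 4 × 1 / 1000 = 261.9 kN → 0.75 × 261.9 = 196 kN.
Bearing: edge l_c = 13, r_n = 31.98 kN; interior l_c = 31, r_n = 59.04 kN; R_n = 31.98 + 3·59.04 = 209.1 kN → 157 kN.
Block shear: A_gv = 775, A_nv = 495, A_nt = 60 mm²; R_n = min(0.6F_uA_nv, 0.6F_yA_gv) + U_bs·F_u·A_nt = 146.4 kN → 110 kN.
Block shear governs: 110 kN.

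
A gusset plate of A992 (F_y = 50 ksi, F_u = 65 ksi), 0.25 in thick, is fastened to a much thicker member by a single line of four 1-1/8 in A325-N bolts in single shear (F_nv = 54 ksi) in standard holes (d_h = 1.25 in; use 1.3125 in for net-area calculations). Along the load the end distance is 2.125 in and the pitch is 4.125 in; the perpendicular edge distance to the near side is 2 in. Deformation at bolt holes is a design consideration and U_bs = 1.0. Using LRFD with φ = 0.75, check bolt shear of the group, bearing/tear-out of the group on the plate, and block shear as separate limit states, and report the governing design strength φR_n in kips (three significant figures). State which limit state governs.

88.8 kips (block shear governs)

Bolt shear: A_b = π·1.125²/4 = 0.994 in²; R_n = 54 × 0.994 × 4 × 1 = 214.7 kips → 0.75 × 214.7 = 161 kips.
Bearing: edge l_c = 1.5, r_n = 29.25 kips; interior l_c = 2.875, r_n = 43.87 kips; R_n = 29.25 + 3·43.87 = 160.9 kips → 121 kips.
Block shear: A_gv = 3.625, A_nv = 2.477, A_nt = 0.3359 in²; R_n = min(0.6F_uA_nv, 0.6F_yA_gv) + U_bs·F_u·A_nt = 118.4 kips → 88.8 kips.
Block shear governs: 88.8 kips.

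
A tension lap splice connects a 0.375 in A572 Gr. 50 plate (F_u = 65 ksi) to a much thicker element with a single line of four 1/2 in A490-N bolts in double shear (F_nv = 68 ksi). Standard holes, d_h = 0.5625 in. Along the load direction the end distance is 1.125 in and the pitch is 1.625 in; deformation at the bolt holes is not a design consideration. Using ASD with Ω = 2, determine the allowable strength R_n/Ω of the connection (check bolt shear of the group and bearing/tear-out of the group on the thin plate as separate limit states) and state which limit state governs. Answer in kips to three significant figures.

53.4 kips (bolt shear governs)

Bolt shear: A_b = π·0.5²/4 = 0.1963 in²; R_n = 68 × 0.1963 × 4 × 2 = 106.8 kips → 106.8 / 2 = 53.4 kips.
Bearing (1.5 l_c t F_u ≤ 3.0 d t F_u): upper limit = 3.0·0.5·0.375·65 = 36.56 kips.
  Edge l_c = 1.125 − 0.5625/2 = 0.8438 → r_n = 30.85 kips; interior l_c = 1.625 − 0.5625 = 1.062 → r_n = 36.56 kips.
  R_n,bearing = 1·30.85 + 3·36.56 = 140.5 kips → 140.5 / 2 = 70.3 kips.
Bolt shear governs: 53.4 kips.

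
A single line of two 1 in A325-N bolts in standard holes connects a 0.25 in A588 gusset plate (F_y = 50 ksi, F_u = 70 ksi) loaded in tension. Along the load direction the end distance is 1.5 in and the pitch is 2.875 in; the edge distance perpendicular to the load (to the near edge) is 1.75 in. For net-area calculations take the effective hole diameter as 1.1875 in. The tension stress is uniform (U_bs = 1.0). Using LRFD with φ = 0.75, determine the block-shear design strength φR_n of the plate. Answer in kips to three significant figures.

35.6 kips

Shear plane L_v = 1.5 + 1·2.875 = 4.375 in; A_gv = 4.375 × 0.25 = 1.094 in².
A_nv = (4.375 − 1.5·1.1875) × 0.25 = 0.6484 in².
A_nt = (1.75 − 0.5·1.1875) × 0.25 = 0.2891 in².
0.6 F_u A_nv = 27.23 kips; 0.6 F_y A_gv = 32.81 kips → shear rupture governs the shear term.
R_n = 27.23 + 1.0 × 70 × 0.2891 = 47.47 kips.
Design strength φR_n = 0.75 × 47.47 = 35.6 kips.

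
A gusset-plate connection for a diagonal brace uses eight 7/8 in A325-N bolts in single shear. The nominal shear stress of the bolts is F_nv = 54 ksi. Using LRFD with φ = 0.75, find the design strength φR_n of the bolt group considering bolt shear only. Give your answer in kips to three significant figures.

A_b = π × 0.875² / 4 = 0.6013 in².
R_n = F_nv · A_b · n · n_s = 54 × 0.6013 × 8 × 1 = 259.8 kips.
Design strength φR_n = 0.75 × 259.8 = 195 kips.

195 kips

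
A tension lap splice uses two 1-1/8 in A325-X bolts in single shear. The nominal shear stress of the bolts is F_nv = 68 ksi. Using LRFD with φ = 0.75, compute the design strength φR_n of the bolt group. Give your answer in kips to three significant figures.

101 kips

A_b = π × 1.125² / 4 = 0.994 in².
R_n = F_nv · A_b · n · n_s = 68 × 0.994 × 2 × 1 = 135.2 kips.
Design strength φR_n = 0.75 × 135.2 = 101 kips.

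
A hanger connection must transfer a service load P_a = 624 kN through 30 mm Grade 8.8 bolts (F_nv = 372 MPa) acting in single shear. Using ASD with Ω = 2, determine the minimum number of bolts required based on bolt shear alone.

A_b = π·30²/4 = 706.9 mm².
Per-bolt allowable strength R_n/Ω = 372 × 706.9 × 1 / 1000 / 2 = 131.5 kN.
n ≥ 624 / 131.5 = 4.746 → use 5 bolts.

5 bolts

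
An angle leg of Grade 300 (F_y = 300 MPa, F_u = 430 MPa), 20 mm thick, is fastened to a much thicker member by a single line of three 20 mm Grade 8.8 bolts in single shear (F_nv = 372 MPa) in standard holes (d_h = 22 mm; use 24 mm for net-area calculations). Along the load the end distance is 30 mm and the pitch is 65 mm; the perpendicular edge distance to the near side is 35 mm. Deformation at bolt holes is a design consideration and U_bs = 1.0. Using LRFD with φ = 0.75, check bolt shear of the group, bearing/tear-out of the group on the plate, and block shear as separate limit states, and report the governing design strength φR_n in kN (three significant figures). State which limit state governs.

263 kN (bolt shear governs)

Bolt shear: A_b = π·20²/4 = 314.2 mm²; R_n = 372 × 314.2 × 3 × 1 / 1000 = 350.6 kN → 0.75 × 350.6 = 263 kN.
Bearing: edge l_c = 19, r_n = 196.1 kN; interior l_c = 43, r_n = 412.8 kN; R_n = 196.1 + 2·412.8 = 1022 kN → 766 kN.
Block shear: A_gv = 3200, A_nv = 2000, A_nt = 460 mm²; R_n = min(0.6F_uA_nv, 0.6F_yA_gv) + U_bs·F_u·A_nt = 713.8 kN → 535 kN.
Bolt shear governs: 263 kN.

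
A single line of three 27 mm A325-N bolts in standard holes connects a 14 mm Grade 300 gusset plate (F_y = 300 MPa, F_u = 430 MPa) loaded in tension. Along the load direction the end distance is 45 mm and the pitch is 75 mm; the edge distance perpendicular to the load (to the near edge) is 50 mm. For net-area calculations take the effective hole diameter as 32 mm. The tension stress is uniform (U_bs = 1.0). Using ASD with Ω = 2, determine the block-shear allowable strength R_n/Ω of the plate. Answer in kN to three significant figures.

Shear plane L_v = 45 + 2·75 = 195 mm; A_gv = 195 × 14 = 2730 mm².
A_nv = (195 − 2.5·32) × 14 = 1610 mm².
A_nt = (50 − 0.5·32) × 14 = 476 mm².
0.6 F_u A_nv = 415.4 kN; 0.6 F_y A_gv = 491.4 kN → shear rupture governs the shear term.
R_n = 415.4 + 1.0 × 430 × 476 / 1000 = 620.1 kN.
Allowable strength R_n/Ω = 620.1 / 2 = 310 kN.

310 kN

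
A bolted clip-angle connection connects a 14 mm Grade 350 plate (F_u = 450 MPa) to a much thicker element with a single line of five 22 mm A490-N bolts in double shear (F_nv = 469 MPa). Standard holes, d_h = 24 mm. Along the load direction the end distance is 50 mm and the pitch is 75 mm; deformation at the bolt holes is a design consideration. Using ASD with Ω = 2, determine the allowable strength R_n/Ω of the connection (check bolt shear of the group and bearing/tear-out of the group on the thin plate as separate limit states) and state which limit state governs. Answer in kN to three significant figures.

Bolt shear: A_b = π·22²/4 = 380.1 mm²; R_n = 469 × 380.1 × 5 × 2 / 1000 = 1783 kN → 1783 / 2 = 891 kN.
Bearing (1.2 l_c t F_u ≤ 2.4 d t F_u): upper limit = 2.4·22·14·450 / 1000 = 332.6 kN.
  Edge l_c = 50 − 24/2 = 38 → r_n = 287.3 kN; interior l_c = 75 − 24 = 51 → r_n = 332.6 kN.
  R_n,bearing = 1·287.3 + 4·332.6 = 1618 kN → 1618 / 2 = 809 kN.
Bearing governs: 809 kN.

809 kN (bearing governs)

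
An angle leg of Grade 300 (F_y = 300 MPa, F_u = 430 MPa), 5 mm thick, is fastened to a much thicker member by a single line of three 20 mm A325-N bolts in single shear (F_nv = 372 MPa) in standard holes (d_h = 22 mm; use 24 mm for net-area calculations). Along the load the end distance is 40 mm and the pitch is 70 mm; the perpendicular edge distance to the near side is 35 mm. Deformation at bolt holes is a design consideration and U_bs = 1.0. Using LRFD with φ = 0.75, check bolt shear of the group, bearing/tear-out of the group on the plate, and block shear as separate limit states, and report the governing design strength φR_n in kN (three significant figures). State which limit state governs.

153 kN (block shear governs)

Bolt shear: A_b = π·20²/4 = 314.2 mm²; R_n = 372 × 314.2 × 3 × 1 / 1000 = 350.6 kN → 0.75 × 350.6 = 263 kN.
Bearing: edge l_c = 29, r_n = 74.82 kN; interior l_c = 48, r_n = 103.2 kN; R_n = 74.82 + 2·103.2 = 281.2 kN → 211 kN.
Block shear: A_gv = 900, A_nv = 600, A_nt = 115 mm²; R_n = min(0.6F_uA_nv, 0.6F_yA_gv) + U_bs·F_u·A_nt = 204.2 kN → 153 kN.
Block shear governs: 153 kN.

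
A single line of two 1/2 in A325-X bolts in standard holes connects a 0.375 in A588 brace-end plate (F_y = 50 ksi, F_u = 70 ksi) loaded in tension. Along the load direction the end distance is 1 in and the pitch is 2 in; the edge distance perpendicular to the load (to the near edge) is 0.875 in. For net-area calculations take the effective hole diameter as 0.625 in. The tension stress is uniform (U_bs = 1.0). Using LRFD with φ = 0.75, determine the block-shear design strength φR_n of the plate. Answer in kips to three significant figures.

35.4 kips

Shear plane L_v = 1 + 1·2 = 3 in; A_gv = 3 × 0.375 = 1.125 in².
A_nv = (3 − 1.5·0.625) × 0.375 = 0.7734 in².
A_nt = (0.875 − 0.5·0.625) × 0.375 = 0.2109 in².
0.6 F_u A_nv = 32.48 kips; 0.6 F_y A_gv = 33.75 kips → shear rupture governs the shear term.
R_n = 32.48 + 1.0 × 70 × 0.2109 = 47.25 kips.
Design strength φR_n = 0.75 × 47.25 = 35.4 kips.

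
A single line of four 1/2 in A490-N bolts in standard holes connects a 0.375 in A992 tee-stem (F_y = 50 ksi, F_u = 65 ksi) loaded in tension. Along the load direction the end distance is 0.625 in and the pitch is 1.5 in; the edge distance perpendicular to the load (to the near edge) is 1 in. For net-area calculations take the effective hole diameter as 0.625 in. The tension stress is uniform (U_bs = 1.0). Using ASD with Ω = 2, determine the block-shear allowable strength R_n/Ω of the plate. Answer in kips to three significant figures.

Shear plane L_v = 0.625 + 3·1.5 = 5.125 in; A_gv = 5.125 × 0.375 = 1.922 in².
A_nv = (5.125 − 3.5·0.625) × 0.375 = 1.102 in².
A_nt = (1 − 0.5·0.625) × 0.375 = 0.2578 in².
0.6 F_u A_nv = 42.96 kips; 0.6 F_y A_gv = 57.66 kips → shear rupture governs the shear term.
R_n = 42.96 + 1.0 × 65 × 0.2578 = 59.72 kips.
Allowable strength R_n/Ω = 59.72 / 2 = 29.9 kips.

29.9 kips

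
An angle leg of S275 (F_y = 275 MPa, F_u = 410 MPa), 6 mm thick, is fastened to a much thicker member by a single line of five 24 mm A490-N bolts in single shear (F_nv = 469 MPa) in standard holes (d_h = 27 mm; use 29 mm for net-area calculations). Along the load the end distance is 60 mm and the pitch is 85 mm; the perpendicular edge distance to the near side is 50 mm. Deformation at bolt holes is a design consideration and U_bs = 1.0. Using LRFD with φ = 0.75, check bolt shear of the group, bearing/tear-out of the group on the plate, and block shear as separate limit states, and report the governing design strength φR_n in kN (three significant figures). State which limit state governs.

362 kN (block shear governs)

Bolt shear: A_b = π·24²/4 = 452.4 mm²; R_n = 469 × 452.4 × 5 × 1 / 1000 = 1061 kN → 0.75 × 1061 = 796 kN.
Bearing: edge l_c = 46.5, r_n = 137.3 kN; interior l_c = 58, r_n = 141.7 kN; R_n = 137.3 + 4·141.7 = 704.1 kN → 528 kN.
Block shear: A_gv = 2400, A_nv = 1617, A_nt = 213 mm²; R_n = min(0.6F_uA_nv, 0.6F_yA_gv) + U_bs·F_u·A_nt = 483.3 kN → 362 kN.
Block shear governs: 362 kN.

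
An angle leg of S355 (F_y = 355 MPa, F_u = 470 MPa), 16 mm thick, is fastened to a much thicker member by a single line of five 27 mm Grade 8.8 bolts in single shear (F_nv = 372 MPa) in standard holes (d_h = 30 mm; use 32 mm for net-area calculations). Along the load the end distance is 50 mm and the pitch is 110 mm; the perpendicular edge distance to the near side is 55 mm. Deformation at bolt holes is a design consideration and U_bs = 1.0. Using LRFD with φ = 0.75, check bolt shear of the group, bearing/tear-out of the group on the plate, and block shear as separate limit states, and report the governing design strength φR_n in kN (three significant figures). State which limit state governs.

799 kN (bolt shear governs)

Bolt shear: A_b = π·27²/4 = 572.6 mm²; R_n = 372 × 572.6 × 5 × 1 / 1000 = 1065 kN → 0.75 × 1065 = 799 kN.
Bearing: edge l_c = 35, r_n = 315.8 kN; interior l_c = 80, r_n = 487.3 kN; R_n = 315.8 + 4·487.3 = 2265 kN → 1700 kN.
Block shear: A_gv = 7840, A_nv = 5536, A_nt = 624 mm²; R_n = min(0.6F_uA_nv, 0.6F_yA_gv) + U_bs·F_u·A_nt = 1854 kN → 1390 kN.
Bolt shear governs: 799 kN.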